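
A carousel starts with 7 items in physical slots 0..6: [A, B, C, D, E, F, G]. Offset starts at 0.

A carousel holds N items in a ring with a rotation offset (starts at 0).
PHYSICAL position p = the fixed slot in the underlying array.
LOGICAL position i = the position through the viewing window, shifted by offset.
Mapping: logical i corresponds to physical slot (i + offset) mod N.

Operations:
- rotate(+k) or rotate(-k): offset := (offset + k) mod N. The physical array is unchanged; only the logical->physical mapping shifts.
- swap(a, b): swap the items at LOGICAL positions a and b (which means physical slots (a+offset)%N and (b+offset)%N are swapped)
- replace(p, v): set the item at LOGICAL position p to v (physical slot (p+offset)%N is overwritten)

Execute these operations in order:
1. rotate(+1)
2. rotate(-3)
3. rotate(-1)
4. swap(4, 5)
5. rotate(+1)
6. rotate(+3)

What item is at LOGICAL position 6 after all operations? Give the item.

Answer: A

Derivation:
After op 1 (rotate(+1)): offset=1, physical=[A,B,C,D,E,F,G], logical=[B,C,D,E,F,G,A]
After op 2 (rotate(-3)): offset=5, physical=[A,B,C,D,E,F,G], logical=[F,G,A,B,C,D,E]
After op 3 (rotate(-1)): offset=4, physical=[A,B,C,D,E,F,G], logical=[E,F,G,A,B,C,D]
After op 4 (swap(4, 5)): offset=4, physical=[A,C,B,D,E,F,G], logical=[E,F,G,A,C,B,D]
After op 5 (rotate(+1)): offset=5, physical=[A,C,B,D,E,F,G], logical=[F,G,A,C,B,D,E]
After op 6 (rotate(+3)): offset=1, physical=[A,C,B,D,E,F,G], logical=[C,B,D,E,F,G,A]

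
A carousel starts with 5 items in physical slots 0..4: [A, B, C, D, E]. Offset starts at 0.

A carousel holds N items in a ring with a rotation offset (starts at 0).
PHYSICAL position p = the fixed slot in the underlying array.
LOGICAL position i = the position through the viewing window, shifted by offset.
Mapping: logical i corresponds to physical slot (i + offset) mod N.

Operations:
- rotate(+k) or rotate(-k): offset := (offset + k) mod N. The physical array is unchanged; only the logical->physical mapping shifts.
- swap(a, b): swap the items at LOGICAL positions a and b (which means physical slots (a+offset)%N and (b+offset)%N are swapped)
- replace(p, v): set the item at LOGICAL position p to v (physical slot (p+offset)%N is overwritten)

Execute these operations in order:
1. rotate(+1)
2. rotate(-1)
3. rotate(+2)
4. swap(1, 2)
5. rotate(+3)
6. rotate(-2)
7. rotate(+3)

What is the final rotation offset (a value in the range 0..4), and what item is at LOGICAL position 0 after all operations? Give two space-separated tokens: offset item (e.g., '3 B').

Answer: 1 B

Derivation:
After op 1 (rotate(+1)): offset=1, physical=[A,B,C,D,E], logical=[B,C,D,E,A]
After op 2 (rotate(-1)): offset=0, physical=[A,B,C,D,E], logical=[A,B,C,D,E]
After op 3 (rotate(+2)): offset=2, physical=[A,B,C,D,E], logical=[C,D,E,A,B]
After op 4 (swap(1, 2)): offset=2, physical=[A,B,C,E,D], logical=[C,E,D,A,B]
After op 5 (rotate(+3)): offset=0, physical=[A,B,C,E,D], logical=[A,B,C,E,D]
After op 6 (rotate(-2)): offset=3, physical=[A,B,C,E,D], logical=[E,D,A,B,C]
After op 7 (rotate(+3)): offset=1, physical=[A,B,C,E,D], logical=[B,C,E,D,A]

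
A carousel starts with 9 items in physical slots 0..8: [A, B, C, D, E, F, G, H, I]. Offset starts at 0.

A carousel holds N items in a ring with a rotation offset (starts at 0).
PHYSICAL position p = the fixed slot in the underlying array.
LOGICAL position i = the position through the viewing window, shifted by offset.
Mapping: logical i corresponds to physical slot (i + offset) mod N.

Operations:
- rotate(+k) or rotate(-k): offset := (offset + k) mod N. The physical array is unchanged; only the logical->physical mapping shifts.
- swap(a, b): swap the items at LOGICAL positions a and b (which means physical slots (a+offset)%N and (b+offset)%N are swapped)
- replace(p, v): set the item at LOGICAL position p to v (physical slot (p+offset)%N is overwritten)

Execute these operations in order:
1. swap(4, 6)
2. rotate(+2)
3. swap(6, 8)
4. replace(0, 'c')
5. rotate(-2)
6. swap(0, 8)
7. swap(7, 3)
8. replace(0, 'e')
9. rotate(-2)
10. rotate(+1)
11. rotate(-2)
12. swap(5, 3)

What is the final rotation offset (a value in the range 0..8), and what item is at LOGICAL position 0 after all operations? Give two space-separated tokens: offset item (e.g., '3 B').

Answer: 6 E

Derivation:
After op 1 (swap(4, 6)): offset=0, physical=[A,B,C,D,G,F,E,H,I], logical=[A,B,C,D,G,F,E,H,I]
After op 2 (rotate(+2)): offset=2, physical=[A,B,C,D,G,F,E,H,I], logical=[C,D,G,F,E,H,I,A,B]
After op 3 (swap(6, 8)): offset=2, physical=[A,I,C,D,G,F,E,H,B], logical=[C,D,G,F,E,H,B,A,I]
After op 4 (replace(0, 'c')): offset=2, physical=[A,I,c,D,G,F,E,H,B], logical=[c,D,G,F,E,H,B,A,I]
After op 5 (rotate(-2)): offset=0, physical=[A,I,c,D,G,F,E,H,B], logical=[A,I,c,D,G,F,E,H,B]
After op 6 (swap(0, 8)): offset=0, physical=[B,I,c,D,G,F,E,H,A], logical=[B,I,c,D,G,F,E,H,A]
After op 7 (swap(7, 3)): offset=0, physical=[B,I,c,H,G,F,E,D,A], logical=[B,I,c,H,G,F,E,D,A]
After op 8 (replace(0, 'e')): offset=0, physical=[e,I,c,H,G,F,E,D,A], logical=[e,I,c,H,G,F,E,D,A]
After op 9 (rotate(-2)): offset=7, physical=[e,I,c,H,G,F,E,D,A], logical=[D,A,e,I,c,H,G,F,E]
After op 10 (rotate(+1)): offset=8, physical=[e,I,c,H,G,F,E,D,A], logical=[A,e,I,c,H,G,F,E,D]
After op 11 (rotate(-2)): offset=6, physical=[e,I,c,H,G,F,E,D,A], logical=[E,D,A,e,I,c,H,G,F]
After op 12 (swap(5, 3)): offset=6, physical=[c,I,e,H,G,F,E,D,A], logical=[E,D,A,c,I,e,H,G,F]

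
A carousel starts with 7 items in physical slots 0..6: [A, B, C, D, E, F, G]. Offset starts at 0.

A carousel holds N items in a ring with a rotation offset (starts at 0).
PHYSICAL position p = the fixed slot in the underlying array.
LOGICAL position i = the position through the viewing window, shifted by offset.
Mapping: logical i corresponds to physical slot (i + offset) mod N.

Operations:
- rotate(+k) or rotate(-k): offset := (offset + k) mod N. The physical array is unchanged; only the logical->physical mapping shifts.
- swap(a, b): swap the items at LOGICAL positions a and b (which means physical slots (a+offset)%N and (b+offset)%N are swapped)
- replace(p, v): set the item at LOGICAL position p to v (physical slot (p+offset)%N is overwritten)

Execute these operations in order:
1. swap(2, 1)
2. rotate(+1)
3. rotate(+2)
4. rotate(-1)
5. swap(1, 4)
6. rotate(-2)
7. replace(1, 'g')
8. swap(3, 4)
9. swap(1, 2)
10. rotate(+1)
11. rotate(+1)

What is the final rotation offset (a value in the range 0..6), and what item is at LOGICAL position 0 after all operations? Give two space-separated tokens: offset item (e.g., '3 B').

Answer: 2 g

Derivation:
After op 1 (swap(2, 1)): offset=0, physical=[A,C,B,D,E,F,G], logical=[A,C,B,D,E,F,G]
After op 2 (rotate(+1)): offset=1, physical=[A,C,B,D,E,F,G], logical=[C,B,D,E,F,G,A]
After op 3 (rotate(+2)): offset=3, physical=[A,C,B,D,E,F,G], logical=[D,E,F,G,A,C,B]
After op 4 (rotate(-1)): offset=2, physical=[A,C,B,D,E,F,G], logical=[B,D,E,F,G,A,C]
After op 5 (swap(1, 4)): offset=2, physical=[A,C,B,G,E,F,D], logical=[B,G,E,F,D,A,C]
After op 6 (rotate(-2)): offset=0, physical=[A,C,B,G,E,F,D], logical=[A,C,B,G,E,F,D]
After op 7 (replace(1, 'g')): offset=0, physical=[A,g,B,G,E,F,D], logical=[A,g,B,G,E,F,D]
After op 8 (swap(3, 4)): offset=0, physical=[A,g,B,E,G,F,D], logical=[A,g,B,E,G,F,D]
After op 9 (swap(1, 2)): offset=0, physical=[A,B,g,E,G,F,D], logical=[A,B,g,E,G,F,D]
After op 10 (rotate(+1)): offset=1, physical=[A,B,g,E,G,F,D], logical=[B,g,E,G,F,D,A]
After op 11 (rotate(+1)): offset=2, physical=[A,B,g,E,G,F,D], logical=[g,E,G,F,D,A,B]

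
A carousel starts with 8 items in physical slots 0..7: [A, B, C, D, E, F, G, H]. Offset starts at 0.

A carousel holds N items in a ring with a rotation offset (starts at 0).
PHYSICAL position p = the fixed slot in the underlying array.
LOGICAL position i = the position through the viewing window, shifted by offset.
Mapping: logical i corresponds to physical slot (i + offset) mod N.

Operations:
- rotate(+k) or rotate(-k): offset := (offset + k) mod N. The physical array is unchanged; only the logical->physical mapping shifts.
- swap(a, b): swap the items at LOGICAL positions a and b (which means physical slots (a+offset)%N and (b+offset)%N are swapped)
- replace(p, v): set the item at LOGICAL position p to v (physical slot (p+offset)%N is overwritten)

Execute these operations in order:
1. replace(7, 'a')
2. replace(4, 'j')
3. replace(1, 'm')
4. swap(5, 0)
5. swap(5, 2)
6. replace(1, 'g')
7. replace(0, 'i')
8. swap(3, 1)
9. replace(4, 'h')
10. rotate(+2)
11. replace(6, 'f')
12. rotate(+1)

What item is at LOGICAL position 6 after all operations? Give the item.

After op 1 (replace(7, 'a')): offset=0, physical=[A,B,C,D,E,F,G,a], logical=[A,B,C,D,E,F,G,a]
After op 2 (replace(4, 'j')): offset=0, physical=[A,B,C,D,j,F,G,a], logical=[A,B,C,D,j,F,G,a]
After op 3 (replace(1, 'm')): offset=0, physical=[A,m,C,D,j,F,G,a], logical=[A,m,C,D,j,F,G,a]
After op 4 (swap(5, 0)): offset=0, physical=[F,m,C,D,j,A,G,a], logical=[F,m,C,D,j,A,G,a]
After op 5 (swap(5, 2)): offset=0, physical=[F,m,A,D,j,C,G,a], logical=[F,m,A,D,j,C,G,a]
After op 6 (replace(1, 'g')): offset=0, physical=[F,g,A,D,j,C,G,a], logical=[F,g,A,D,j,C,G,a]
After op 7 (replace(0, 'i')): offset=0, physical=[i,g,A,D,j,C,G,a], logical=[i,g,A,D,j,C,G,a]
After op 8 (swap(3, 1)): offset=0, physical=[i,D,A,g,j,C,G,a], logical=[i,D,A,g,j,C,G,a]
After op 9 (replace(4, 'h')): offset=0, physical=[i,D,A,g,h,C,G,a], logical=[i,D,A,g,h,C,G,a]
After op 10 (rotate(+2)): offset=2, physical=[i,D,A,g,h,C,G,a], logical=[A,g,h,C,G,a,i,D]
After op 11 (replace(6, 'f')): offset=2, physical=[f,D,A,g,h,C,G,a], logical=[A,g,h,C,G,a,f,D]
After op 12 (rotate(+1)): offset=3, physical=[f,D,A,g,h,C,G,a], logical=[g,h,C,G,a,f,D,A]

Answer: D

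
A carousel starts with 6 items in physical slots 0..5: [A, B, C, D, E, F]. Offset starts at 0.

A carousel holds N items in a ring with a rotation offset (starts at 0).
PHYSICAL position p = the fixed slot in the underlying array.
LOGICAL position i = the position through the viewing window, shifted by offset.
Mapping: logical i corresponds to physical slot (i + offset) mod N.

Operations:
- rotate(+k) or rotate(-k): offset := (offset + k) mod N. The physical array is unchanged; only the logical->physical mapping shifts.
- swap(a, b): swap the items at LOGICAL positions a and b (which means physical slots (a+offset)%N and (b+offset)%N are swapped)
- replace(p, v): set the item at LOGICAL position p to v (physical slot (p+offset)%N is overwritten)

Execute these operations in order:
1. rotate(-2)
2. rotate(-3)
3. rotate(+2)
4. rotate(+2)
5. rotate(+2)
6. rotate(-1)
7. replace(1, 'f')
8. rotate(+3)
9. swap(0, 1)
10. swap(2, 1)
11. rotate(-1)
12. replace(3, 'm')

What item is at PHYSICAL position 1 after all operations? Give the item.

Answer: f

Derivation:
After op 1 (rotate(-2)): offset=4, physical=[A,B,C,D,E,F], logical=[E,F,A,B,C,D]
After op 2 (rotate(-3)): offset=1, physical=[A,B,C,D,E,F], logical=[B,C,D,E,F,A]
After op 3 (rotate(+2)): offset=3, physical=[A,B,C,D,E,F], logical=[D,E,F,A,B,C]
After op 4 (rotate(+2)): offset=5, physical=[A,B,C,D,E,F], logical=[F,A,B,C,D,E]
After op 5 (rotate(+2)): offset=1, physical=[A,B,C,D,E,F], logical=[B,C,D,E,F,A]
After op 6 (rotate(-1)): offset=0, physical=[A,B,C,D,E,F], logical=[A,B,C,D,E,F]
After op 7 (replace(1, 'f')): offset=0, physical=[A,f,C,D,E,F], logical=[A,f,C,D,E,F]
After op 8 (rotate(+3)): offset=3, physical=[A,f,C,D,E,F], logical=[D,E,F,A,f,C]
After op 9 (swap(0, 1)): offset=3, physical=[A,f,C,E,D,F], logical=[E,D,F,A,f,C]
After op 10 (swap(2, 1)): offset=3, physical=[A,f,C,E,F,D], logical=[E,F,D,A,f,C]
After op 11 (rotate(-1)): offset=2, physical=[A,f,C,E,F,D], logical=[C,E,F,D,A,f]
After op 12 (replace(3, 'm')): offset=2, physical=[A,f,C,E,F,m], logical=[C,E,F,m,A,f]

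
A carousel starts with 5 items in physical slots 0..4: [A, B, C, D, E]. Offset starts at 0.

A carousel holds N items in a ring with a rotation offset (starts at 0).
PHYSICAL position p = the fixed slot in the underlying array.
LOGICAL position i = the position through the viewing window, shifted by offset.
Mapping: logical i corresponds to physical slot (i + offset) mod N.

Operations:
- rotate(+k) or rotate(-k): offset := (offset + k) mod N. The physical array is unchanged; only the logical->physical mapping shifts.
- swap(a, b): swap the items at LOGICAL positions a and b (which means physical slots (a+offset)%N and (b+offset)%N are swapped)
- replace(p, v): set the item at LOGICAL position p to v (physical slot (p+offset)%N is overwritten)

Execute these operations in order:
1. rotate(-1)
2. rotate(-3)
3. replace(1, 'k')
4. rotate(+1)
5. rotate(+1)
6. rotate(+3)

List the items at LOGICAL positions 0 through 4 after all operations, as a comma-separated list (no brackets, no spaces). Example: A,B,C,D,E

Answer: B,k,D,E,A

Derivation:
After op 1 (rotate(-1)): offset=4, physical=[A,B,C,D,E], logical=[E,A,B,C,D]
After op 2 (rotate(-3)): offset=1, physical=[A,B,C,D,E], logical=[B,C,D,E,A]
After op 3 (replace(1, 'k')): offset=1, physical=[A,B,k,D,E], logical=[B,k,D,E,A]
After op 4 (rotate(+1)): offset=2, physical=[A,B,k,D,E], logical=[k,D,E,A,B]
After op 5 (rotate(+1)): offset=3, physical=[A,B,k,D,E], logical=[D,E,A,B,k]
After op 6 (rotate(+3)): offset=1, physical=[A,B,k,D,E], logical=[B,k,D,E,A]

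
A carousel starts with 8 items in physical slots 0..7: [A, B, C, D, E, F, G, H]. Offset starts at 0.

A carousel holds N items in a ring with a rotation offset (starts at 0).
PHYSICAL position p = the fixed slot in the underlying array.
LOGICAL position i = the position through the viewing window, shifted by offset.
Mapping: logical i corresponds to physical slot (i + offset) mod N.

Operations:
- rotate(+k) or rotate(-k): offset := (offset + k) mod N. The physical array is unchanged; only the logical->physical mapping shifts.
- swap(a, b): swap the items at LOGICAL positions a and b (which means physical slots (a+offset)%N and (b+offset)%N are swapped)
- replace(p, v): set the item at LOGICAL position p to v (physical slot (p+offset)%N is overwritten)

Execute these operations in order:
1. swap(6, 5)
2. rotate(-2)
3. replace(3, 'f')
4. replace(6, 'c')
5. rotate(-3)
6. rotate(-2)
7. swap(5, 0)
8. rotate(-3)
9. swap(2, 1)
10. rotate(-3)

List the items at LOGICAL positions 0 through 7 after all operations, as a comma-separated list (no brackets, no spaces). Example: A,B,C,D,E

Answer: D,c,G,f,A,H,F,C

Derivation:
After op 1 (swap(6, 5)): offset=0, physical=[A,B,C,D,E,G,F,H], logical=[A,B,C,D,E,G,F,H]
After op 2 (rotate(-2)): offset=6, physical=[A,B,C,D,E,G,F,H], logical=[F,H,A,B,C,D,E,G]
After op 3 (replace(3, 'f')): offset=6, physical=[A,f,C,D,E,G,F,H], logical=[F,H,A,f,C,D,E,G]
After op 4 (replace(6, 'c')): offset=6, physical=[A,f,C,D,c,G,F,H], logical=[F,H,A,f,C,D,c,G]
After op 5 (rotate(-3)): offset=3, physical=[A,f,C,D,c,G,F,H], logical=[D,c,G,F,H,A,f,C]
After op 6 (rotate(-2)): offset=1, physical=[A,f,C,D,c,G,F,H], logical=[f,C,D,c,G,F,H,A]
After op 7 (swap(5, 0)): offset=1, physical=[A,F,C,D,c,G,f,H], logical=[F,C,D,c,G,f,H,A]
After op 8 (rotate(-3)): offset=6, physical=[A,F,C,D,c,G,f,H], logical=[f,H,A,F,C,D,c,G]
After op 9 (swap(2, 1)): offset=6, physical=[H,F,C,D,c,G,f,A], logical=[f,A,H,F,C,D,c,G]
After op 10 (rotate(-3)): offset=3, physical=[H,F,C,D,c,G,f,A], logical=[D,c,G,f,A,H,F,C]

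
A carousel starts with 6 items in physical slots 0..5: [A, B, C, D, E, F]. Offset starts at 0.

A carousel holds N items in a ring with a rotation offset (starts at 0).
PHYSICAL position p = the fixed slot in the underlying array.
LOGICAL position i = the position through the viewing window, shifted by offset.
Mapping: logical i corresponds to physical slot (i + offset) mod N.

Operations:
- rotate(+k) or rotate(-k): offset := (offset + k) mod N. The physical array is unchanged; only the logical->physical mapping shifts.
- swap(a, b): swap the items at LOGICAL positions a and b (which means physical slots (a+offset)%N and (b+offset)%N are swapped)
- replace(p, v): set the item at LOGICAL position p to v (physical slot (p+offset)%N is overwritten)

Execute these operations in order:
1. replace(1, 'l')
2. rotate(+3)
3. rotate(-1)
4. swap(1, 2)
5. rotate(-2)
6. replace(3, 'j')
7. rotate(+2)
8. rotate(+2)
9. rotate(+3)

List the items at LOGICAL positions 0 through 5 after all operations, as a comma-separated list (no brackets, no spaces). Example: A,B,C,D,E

After op 1 (replace(1, 'l')): offset=0, physical=[A,l,C,D,E,F], logical=[A,l,C,D,E,F]
After op 2 (rotate(+3)): offset=3, physical=[A,l,C,D,E,F], logical=[D,E,F,A,l,C]
After op 3 (rotate(-1)): offset=2, physical=[A,l,C,D,E,F], logical=[C,D,E,F,A,l]
After op 4 (swap(1, 2)): offset=2, physical=[A,l,C,E,D,F], logical=[C,E,D,F,A,l]
After op 5 (rotate(-2)): offset=0, physical=[A,l,C,E,D,F], logical=[A,l,C,E,D,F]
After op 6 (replace(3, 'j')): offset=0, physical=[A,l,C,j,D,F], logical=[A,l,C,j,D,F]
After op 7 (rotate(+2)): offset=2, physical=[A,l,C,j,D,F], logical=[C,j,D,F,A,l]
After op 8 (rotate(+2)): offset=4, physical=[A,l,C,j,D,F], logical=[D,F,A,l,C,j]
After op 9 (rotate(+3)): offset=1, physical=[A,l,C,j,D,F], logical=[l,C,j,D,F,A]

Answer: l,C,j,D,F,A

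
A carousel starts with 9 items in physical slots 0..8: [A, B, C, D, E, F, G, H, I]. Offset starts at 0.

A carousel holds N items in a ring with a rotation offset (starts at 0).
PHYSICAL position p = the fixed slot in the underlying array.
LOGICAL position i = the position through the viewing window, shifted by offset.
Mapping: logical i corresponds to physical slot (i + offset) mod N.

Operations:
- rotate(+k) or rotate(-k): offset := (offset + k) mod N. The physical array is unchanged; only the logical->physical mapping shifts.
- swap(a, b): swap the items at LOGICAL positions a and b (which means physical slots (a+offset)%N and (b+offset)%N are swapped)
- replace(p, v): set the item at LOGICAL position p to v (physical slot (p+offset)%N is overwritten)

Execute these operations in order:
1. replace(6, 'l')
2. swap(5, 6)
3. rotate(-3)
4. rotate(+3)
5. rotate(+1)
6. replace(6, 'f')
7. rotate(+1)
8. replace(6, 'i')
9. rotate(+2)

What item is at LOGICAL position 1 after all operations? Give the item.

After op 1 (replace(6, 'l')): offset=0, physical=[A,B,C,D,E,F,l,H,I], logical=[A,B,C,D,E,F,l,H,I]
After op 2 (swap(5, 6)): offset=0, physical=[A,B,C,D,E,l,F,H,I], logical=[A,B,C,D,E,l,F,H,I]
After op 3 (rotate(-3)): offset=6, physical=[A,B,C,D,E,l,F,H,I], logical=[F,H,I,A,B,C,D,E,l]
After op 4 (rotate(+3)): offset=0, physical=[A,B,C,D,E,l,F,H,I], logical=[A,B,C,D,E,l,F,H,I]
After op 5 (rotate(+1)): offset=1, physical=[A,B,C,D,E,l,F,H,I], logical=[B,C,D,E,l,F,H,I,A]
After op 6 (replace(6, 'f')): offset=1, physical=[A,B,C,D,E,l,F,f,I], logical=[B,C,D,E,l,F,f,I,A]
After op 7 (rotate(+1)): offset=2, physical=[A,B,C,D,E,l,F,f,I], logical=[C,D,E,l,F,f,I,A,B]
After op 8 (replace(6, 'i')): offset=2, physical=[A,B,C,D,E,l,F,f,i], logical=[C,D,E,l,F,f,i,A,B]
After op 9 (rotate(+2)): offset=4, physical=[A,B,C,D,E,l,F,f,i], logical=[E,l,F,f,i,A,B,C,D]

Answer: l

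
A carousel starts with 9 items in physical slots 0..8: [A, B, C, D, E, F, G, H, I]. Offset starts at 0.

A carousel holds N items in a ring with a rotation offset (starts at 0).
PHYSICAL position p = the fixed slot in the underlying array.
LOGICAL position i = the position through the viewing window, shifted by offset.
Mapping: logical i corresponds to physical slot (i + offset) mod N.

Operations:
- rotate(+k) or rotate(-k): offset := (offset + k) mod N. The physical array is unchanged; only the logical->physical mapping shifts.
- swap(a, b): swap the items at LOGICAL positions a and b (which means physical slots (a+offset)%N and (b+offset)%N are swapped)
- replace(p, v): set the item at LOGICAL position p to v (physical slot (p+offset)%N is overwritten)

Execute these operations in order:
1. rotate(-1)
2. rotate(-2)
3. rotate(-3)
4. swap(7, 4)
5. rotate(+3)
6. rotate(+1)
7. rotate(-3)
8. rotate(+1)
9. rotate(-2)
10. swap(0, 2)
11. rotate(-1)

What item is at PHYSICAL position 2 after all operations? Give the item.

After op 1 (rotate(-1)): offset=8, physical=[A,B,C,D,E,F,G,H,I], logical=[I,A,B,C,D,E,F,G,H]
After op 2 (rotate(-2)): offset=6, physical=[A,B,C,D,E,F,G,H,I], logical=[G,H,I,A,B,C,D,E,F]
After op 3 (rotate(-3)): offset=3, physical=[A,B,C,D,E,F,G,H,I], logical=[D,E,F,G,H,I,A,B,C]
After op 4 (swap(7, 4)): offset=3, physical=[A,H,C,D,E,F,G,B,I], logical=[D,E,F,G,B,I,A,H,C]
After op 5 (rotate(+3)): offset=6, physical=[A,H,C,D,E,F,G,B,I], logical=[G,B,I,A,H,C,D,E,F]
After op 6 (rotate(+1)): offset=7, physical=[A,H,C,D,E,F,G,B,I], logical=[B,I,A,H,C,D,E,F,G]
After op 7 (rotate(-3)): offset=4, physical=[A,H,C,D,E,F,G,B,I], logical=[E,F,G,B,I,A,H,C,D]
After op 8 (rotate(+1)): offset=5, physical=[A,H,C,D,E,F,G,B,I], logical=[F,G,B,I,A,H,C,D,E]
After op 9 (rotate(-2)): offset=3, physical=[A,H,C,D,E,F,G,B,I], logical=[D,E,F,G,B,I,A,H,C]
After op 10 (swap(0, 2)): offset=3, physical=[A,H,C,F,E,D,G,B,I], logical=[F,E,D,G,B,I,A,H,C]
After op 11 (rotate(-1)): offset=2, physical=[A,H,C,F,E,D,G,B,I], logical=[C,F,E,D,G,B,I,A,H]

Answer: C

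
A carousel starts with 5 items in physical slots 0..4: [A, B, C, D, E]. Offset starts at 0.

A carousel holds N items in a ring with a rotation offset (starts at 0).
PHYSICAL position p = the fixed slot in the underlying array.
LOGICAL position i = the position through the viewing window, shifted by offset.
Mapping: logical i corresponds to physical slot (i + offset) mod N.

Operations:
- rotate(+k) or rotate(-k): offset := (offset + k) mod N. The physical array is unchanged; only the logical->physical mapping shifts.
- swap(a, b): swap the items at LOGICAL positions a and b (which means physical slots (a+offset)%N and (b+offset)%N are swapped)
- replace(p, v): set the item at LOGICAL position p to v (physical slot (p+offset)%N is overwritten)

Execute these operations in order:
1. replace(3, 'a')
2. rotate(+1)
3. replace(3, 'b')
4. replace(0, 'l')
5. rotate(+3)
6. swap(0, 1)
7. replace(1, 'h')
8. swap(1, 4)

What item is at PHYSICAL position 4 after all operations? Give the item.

Answer: A

Derivation:
After op 1 (replace(3, 'a')): offset=0, physical=[A,B,C,a,E], logical=[A,B,C,a,E]
After op 2 (rotate(+1)): offset=1, physical=[A,B,C,a,E], logical=[B,C,a,E,A]
After op 3 (replace(3, 'b')): offset=1, physical=[A,B,C,a,b], logical=[B,C,a,b,A]
After op 4 (replace(0, 'l')): offset=1, physical=[A,l,C,a,b], logical=[l,C,a,b,A]
After op 5 (rotate(+3)): offset=4, physical=[A,l,C,a,b], logical=[b,A,l,C,a]
After op 6 (swap(0, 1)): offset=4, physical=[b,l,C,a,A], logical=[A,b,l,C,a]
After op 7 (replace(1, 'h')): offset=4, physical=[h,l,C,a,A], logical=[A,h,l,C,a]
After op 8 (swap(1, 4)): offset=4, physical=[a,l,C,h,A], logical=[A,a,l,C,h]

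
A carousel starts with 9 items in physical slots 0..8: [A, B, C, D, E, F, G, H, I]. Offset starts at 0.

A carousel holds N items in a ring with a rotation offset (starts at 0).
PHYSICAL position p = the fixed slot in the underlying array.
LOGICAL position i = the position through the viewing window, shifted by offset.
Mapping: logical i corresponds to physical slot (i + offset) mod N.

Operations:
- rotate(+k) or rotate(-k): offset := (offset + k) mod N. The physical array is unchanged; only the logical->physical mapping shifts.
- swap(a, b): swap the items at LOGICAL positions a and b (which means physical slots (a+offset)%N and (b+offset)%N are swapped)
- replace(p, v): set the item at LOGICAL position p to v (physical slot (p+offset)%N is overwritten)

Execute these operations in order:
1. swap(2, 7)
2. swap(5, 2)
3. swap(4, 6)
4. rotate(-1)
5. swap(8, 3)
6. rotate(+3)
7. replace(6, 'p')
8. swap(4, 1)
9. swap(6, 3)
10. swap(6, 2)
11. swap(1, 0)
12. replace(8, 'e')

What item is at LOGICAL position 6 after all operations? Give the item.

Answer: G

Derivation:
After op 1 (swap(2, 7)): offset=0, physical=[A,B,H,D,E,F,G,C,I], logical=[A,B,H,D,E,F,G,C,I]
After op 2 (swap(5, 2)): offset=0, physical=[A,B,F,D,E,H,G,C,I], logical=[A,B,F,D,E,H,G,C,I]
After op 3 (swap(4, 6)): offset=0, physical=[A,B,F,D,G,H,E,C,I], logical=[A,B,F,D,G,H,E,C,I]
After op 4 (rotate(-1)): offset=8, physical=[A,B,F,D,G,H,E,C,I], logical=[I,A,B,F,D,G,H,E,C]
After op 5 (swap(8, 3)): offset=8, physical=[A,B,C,D,G,H,E,F,I], logical=[I,A,B,C,D,G,H,E,F]
After op 6 (rotate(+3)): offset=2, physical=[A,B,C,D,G,H,E,F,I], logical=[C,D,G,H,E,F,I,A,B]
After op 7 (replace(6, 'p')): offset=2, physical=[A,B,C,D,G,H,E,F,p], logical=[C,D,G,H,E,F,p,A,B]
After op 8 (swap(4, 1)): offset=2, physical=[A,B,C,E,G,H,D,F,p], logical=[C,E,G,H,D,F,p,A,B]
After op 9 (swap(6, 3)): offset=2, physical=[A,B,C,E,G,p,D,F,H], logical=[C,E,G,p,D,F,H,A,B]
After op 10 (swap(6, 2)): offset=2, physical=[A,B,C,E,H,p,D,F,G], logical=[C,E,H,p,D,F,G,A,B]
After op 11 (swap(1, 0)): offset=2, physical=[A,B,E,C,H,p,D,F,G], logical=[E,C,H,p,D,F,G,A,B]
After op 12 (replace(8, 'e')): offset=2, physical=[A,e,E,C,H,p,D,F,G], logical=[E,C,H,p,D,F,G,A,e]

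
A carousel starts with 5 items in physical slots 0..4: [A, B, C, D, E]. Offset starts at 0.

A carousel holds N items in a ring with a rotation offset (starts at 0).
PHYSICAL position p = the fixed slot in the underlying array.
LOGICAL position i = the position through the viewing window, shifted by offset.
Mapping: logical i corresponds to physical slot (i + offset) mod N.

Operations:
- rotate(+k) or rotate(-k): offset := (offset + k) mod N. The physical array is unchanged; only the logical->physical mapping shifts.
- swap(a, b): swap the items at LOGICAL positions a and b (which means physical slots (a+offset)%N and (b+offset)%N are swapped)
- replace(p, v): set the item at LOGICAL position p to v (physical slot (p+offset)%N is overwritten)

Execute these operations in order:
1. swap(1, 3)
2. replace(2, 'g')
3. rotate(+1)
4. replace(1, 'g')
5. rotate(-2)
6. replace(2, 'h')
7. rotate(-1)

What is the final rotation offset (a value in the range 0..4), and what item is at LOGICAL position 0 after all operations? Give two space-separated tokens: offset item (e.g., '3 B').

After op 1 (swap(1, 3)): offset=0, physical=[A,D,C,B,E], logical=[A,D,C,B,E]
After op 2 (replace(2, 'g')): offset=0, physical=[A,D,g,B,E], logical=[A,D,g,B,E]
After op 3 (rotate(+1)): offset=1, physical=[A,D,g,B,E], logical=[D,g,B,E,A]
After op 4 (replace(1, 'g')): offset=1, physical=[A,D,g,B,E], logical=[D,g,B,E,A]
After op 5 (rotate(-2)): offset=4, physical=[A,D,g,B,E], logical=[E,A,D,g,B]
After op 6 (replace(2, 'h')): offset=4, physical=[A,h,g,B,E], logical=[E,A,h,g,B]
After op 7 (rotate(-1)): offset=3, physical=[A,h,g,B,E], logical=[B,E,A,h,g]

Answer: 3 B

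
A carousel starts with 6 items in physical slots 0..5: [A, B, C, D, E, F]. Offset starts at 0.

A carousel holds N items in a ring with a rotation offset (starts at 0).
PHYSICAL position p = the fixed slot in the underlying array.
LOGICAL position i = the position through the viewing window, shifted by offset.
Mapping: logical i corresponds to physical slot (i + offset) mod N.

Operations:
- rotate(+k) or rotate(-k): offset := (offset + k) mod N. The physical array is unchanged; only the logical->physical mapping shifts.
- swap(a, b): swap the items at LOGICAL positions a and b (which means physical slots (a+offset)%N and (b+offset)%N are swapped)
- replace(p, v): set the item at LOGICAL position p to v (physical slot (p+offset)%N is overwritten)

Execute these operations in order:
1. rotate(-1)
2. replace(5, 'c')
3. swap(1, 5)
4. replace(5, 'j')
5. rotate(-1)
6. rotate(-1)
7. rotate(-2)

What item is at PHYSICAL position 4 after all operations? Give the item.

Answer: j

Derivation:
After op 1 (rotate(-1)): offset=5, physical=[A,B,C,D,E,F], logical=[F,A,B,C,D,E]
After op 2 (replace(5, 'c')): offset=5, physical=[A,B,C,D,c,F], logical=[F,A,B,C,D,c]
After op 3 (swap(1, 5)): offset=5, physical=[c,B,C,D,A,F], logical=[F,c,B,C,D,A]
After op 4 (replace(5, 'j')): offset=5, physical=[c,B,C,D,j,F], logical=[F,c,B,C,D,j]
After op 5 (rotate(-1)): offset=4, physical=[c,B,C,D,j,F], logical=[j,F,c,B,C,D]
After op 6 (rotate(-1)): offset=3, physical=[c,B,C,D,j,F], logical=[D,j,F,c,B,C]
After op 7 (rotate(-2)): offset=1, physical=[c,B,C,D,j,F], logical=[B,C,D,j,F,c]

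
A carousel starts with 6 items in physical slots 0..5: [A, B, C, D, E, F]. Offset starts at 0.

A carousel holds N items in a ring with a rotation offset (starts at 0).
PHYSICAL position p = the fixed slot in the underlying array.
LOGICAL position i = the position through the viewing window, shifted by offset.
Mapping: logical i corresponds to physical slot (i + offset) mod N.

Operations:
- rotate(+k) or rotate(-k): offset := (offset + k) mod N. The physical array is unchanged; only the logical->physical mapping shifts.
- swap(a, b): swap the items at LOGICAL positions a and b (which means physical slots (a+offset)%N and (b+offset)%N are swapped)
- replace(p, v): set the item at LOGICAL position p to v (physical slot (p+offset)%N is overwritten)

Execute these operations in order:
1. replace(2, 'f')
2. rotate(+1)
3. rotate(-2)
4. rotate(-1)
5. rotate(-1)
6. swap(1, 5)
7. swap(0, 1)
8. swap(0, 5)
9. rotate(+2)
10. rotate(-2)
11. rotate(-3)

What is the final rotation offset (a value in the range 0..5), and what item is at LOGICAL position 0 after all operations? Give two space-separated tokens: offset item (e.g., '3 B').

After op 1 (replace(2, 'f')): offset=0, physical=[A,B,f,D,E,F], logical=[A,B,f,D,E,F]
After op 2 (rotate(+1)): offset=1, physical=[A,B,f,D,E,F], logical=[B,f,D,E,F,A]
After op 3 (rotate(-2)): offset=5, physical=[A,B,f,D,E,F], logical=[F,A,B,f,D,E]
After op 4 (rotate(-1)): offset=4, physical=[A,B,f,D,E,F], logical=[E,F,A,B,f,D]
After op 5 (rotate(-1)): offset=3, physical=[A,B,f,D,E,F], logical=[D,E,F,A,B,f]
After op 6 (swap(1, 5)): offset=3, physical=[A,B,E,D,f,F], logical=[D,f,F,A,B,E]
After op 7 (swap(0, 1)): offset=3, physical=[A,B,E,f,D,F], logical=[f,D,F,A,B,E]
After op 8 (swap(0, 5)): offset=3, physical=[A,B,f,E,D,F], logical=[E,D,F,A,B,f]
After op 9 (rotate(+2)): offset=5, physical=[A,B,f,E,D,F], logical=[F,A,B,f,E,D]
After op 10 (rotate(-2)): offset=3, physical=[A,B,f,E,D,F], logical=[E,D,F,A,B,f]
After op 11 (rotate(-3)): offset=0, physical=[A,B,f,E,D,F], logical=[A,B,f,E,D,F]

Answer: 0 A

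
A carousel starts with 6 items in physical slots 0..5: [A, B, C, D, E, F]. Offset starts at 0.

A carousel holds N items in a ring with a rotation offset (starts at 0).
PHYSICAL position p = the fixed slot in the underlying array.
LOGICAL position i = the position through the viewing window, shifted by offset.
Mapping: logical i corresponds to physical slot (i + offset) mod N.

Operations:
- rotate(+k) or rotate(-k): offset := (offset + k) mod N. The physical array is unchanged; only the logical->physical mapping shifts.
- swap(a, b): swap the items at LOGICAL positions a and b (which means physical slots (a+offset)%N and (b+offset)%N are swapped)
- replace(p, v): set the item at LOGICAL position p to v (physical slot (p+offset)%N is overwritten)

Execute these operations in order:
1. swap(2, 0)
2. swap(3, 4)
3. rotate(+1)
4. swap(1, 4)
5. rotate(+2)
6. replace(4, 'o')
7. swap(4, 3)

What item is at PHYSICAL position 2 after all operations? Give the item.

Answer: F

Derivation:
After op 1 (swap(2, 0)): offset=0, physical=[C,B,A,D,E,F], logical=[C,B,A,D,E,F]
After op 2 (swap(3, 4)): offset=0, physical=[C,B,A,E,D,F], logical=[C,B,A,E,D,F]
After op 3 (rotate(+1)): offset=1, physical=[C,B,A,E,D,F], logical=[B,A,E,D,F,C]
After op 4 (swap(1, 4)): offset=1, physical=[C,B,F,E,D,A], logical=[B,F,E,D,A,C]
After op 5 (rotate(+2)): offset=3, physical=[C,B,F,E,D,A], logical=[E,D,A,C,B,F]
After op 6 (replace(4, 'o')): offset=3, physical=[C,o,F,E,D,A], logical=[E,D,A,C,o,F]
After op 7 (swap(4, 3)): offset=3, physical=[o,C,F,E,D,A], logical=[E,D,A,o,C,F]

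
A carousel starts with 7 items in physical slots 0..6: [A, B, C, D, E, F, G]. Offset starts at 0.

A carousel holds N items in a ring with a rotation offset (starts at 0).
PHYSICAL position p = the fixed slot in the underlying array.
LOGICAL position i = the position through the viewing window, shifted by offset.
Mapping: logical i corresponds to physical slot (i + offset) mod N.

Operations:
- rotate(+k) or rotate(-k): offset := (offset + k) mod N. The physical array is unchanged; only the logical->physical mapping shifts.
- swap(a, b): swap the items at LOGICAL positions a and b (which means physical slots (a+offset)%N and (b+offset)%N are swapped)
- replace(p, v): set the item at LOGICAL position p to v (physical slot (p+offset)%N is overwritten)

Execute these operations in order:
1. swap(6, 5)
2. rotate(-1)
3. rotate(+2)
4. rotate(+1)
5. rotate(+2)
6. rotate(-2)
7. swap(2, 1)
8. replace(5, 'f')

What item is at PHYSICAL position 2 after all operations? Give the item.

Answer: C

Derivation:
After op 1 (swap(6, 5)): offset=0, physical=[A,B,C,D,E,G,F], logical=[A,B,C,D,E,G,F]
After op 2 (rotate(-1)): offset=6, physical=[A,B,C,D,E,G,F], logical=[F,A,B,C,D,E,G]
After op 3 (rotate(+2)): offset=1, physical=[A,B,C,D,E,G,F], logical=[B,C,D,E,G,F,A]
After op 4 (rotate(+1)): offset=2, physical=[A,B,C,D,E,G,F], logical=[C,D,E,G,F,A,B]
After op 5 (rotate(+2)): offset=4, physical=[A,B,C,D,E,G,F], logical=[E,G,F,A,B,C,D]
After op 6 (rotate(-2)): offset=2, physical=[A,B,C,D,E,G,F], logical=[C,D,E,G,F,A,B]
After op 7 (swap(2, 1)): offset=2, physical=[A,B,C,E,D,G,F], logical=[C,E,D,G,F,A,B]
After op 8 (replace(5, 'f')): offset=2, physical=[f,B,C,E,D,G,F], logical=[C,E,D,G,F,f,B]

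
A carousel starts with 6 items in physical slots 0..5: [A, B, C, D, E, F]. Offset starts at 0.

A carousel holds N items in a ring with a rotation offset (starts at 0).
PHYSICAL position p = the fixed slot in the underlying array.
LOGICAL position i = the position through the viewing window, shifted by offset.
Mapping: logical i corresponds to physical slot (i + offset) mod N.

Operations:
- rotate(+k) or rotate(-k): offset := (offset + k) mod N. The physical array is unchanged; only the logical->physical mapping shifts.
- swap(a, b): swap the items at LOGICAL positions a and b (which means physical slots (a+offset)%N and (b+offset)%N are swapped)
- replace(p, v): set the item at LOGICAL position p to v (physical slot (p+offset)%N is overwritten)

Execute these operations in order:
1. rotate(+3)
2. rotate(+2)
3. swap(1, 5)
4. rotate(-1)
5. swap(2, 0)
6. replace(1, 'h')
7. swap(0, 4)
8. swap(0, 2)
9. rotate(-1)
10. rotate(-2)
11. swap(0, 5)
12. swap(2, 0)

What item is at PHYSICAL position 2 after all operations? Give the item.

Answer: E

Derivation:
After op 1 (rotate(+3)): offset=3, physical=[A,B,C,D,E,F], logical=[D,E,F,A,B,C]
After op 2 (rotate(+2)): offset=5, physical=[A,B,C,D,E,F], logical=[F,A,B,C,D,E]
After op 3 (swap(1, 5)): offset=5, physical=[E,B,C,D,A,F], logical=[F,E,B,C,D,A]
After op 4 (rotate(-1)): offset=4, physical=[E,B,C,D,A,F], logical=[A,F,E,B,C,D]
After op 5 (swap(2, 0)): offset=4, physical=[A,B,C,D,E,F], logical=[E,F,A,B,C,D]
After op 6 (replace(1, 'h')): offset=4, physical=[A,B,C,D,E,h], logical=[E,h,A,B,C,D]
After op 7 (swap(0, 4)): offset=4, physical=[A,B,E,D,C,h], logical=[C,h,A,B,E,D]
After op 8 (swap(0, 2)): offset=4, physical=[C,B,E,D,A,h], logical=[A,h,C,B,E,D]
After op 9 (rotate(-1)): offset=3, physical=[C,B,E,D,A,h], logical=[D,A,h,C,B,E]
After op 10 (rotate(-2)): offset=1, physical=[C,B,E,D,A,h], logical=[B,E,D,A,h,C]
After op 11 (swap(0, 5)): offset=1, physical=[B,C,E,D,A,h], logical=[C,E,D,A,h,B]
After op 12 (swap(2, 0)): offset=1, physical=[B,D,E,C,A,h], logical=[D,E,C,A,h,B]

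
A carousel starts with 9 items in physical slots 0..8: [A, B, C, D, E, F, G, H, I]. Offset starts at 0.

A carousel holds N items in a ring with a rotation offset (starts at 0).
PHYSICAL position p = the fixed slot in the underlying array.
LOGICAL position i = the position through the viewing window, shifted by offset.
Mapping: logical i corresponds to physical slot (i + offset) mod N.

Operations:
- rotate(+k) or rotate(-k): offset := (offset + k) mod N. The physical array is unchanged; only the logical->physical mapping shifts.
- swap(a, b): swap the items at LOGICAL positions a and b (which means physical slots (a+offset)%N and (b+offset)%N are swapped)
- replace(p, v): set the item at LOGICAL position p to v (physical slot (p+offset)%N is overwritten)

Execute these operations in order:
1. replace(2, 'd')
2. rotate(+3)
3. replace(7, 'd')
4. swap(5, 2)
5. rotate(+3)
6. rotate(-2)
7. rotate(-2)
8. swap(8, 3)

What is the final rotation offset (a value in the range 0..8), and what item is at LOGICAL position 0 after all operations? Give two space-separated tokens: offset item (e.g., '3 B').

After op 1 (replace(2, 'd')): offset=0, physical=[A,B,d,D,E,F,G,H,I], logical=[A,B,d,D,E,F,G,H,I]
After op 2 (rotate(+3)): offset=3, physical=[A,B,d,D,E,F,G,H,I], logical=[D,E,F,G,H,I,A,B,d]
After op 3 (replace(7, 'd')): offset=3, physical=[A,d,d,D,E,F,G,H,I], logical=[D,E,F,G,H,I,A,d,d]
After op 4 (swap(5, 2)): offset=3, physical=[A,d,d,D,E,I,G,H,F], logical=[D,E,I,G,H,F,A,d,d]
After op 5 (rotate(+3)): offset=6, physical=[A,d,d,D,E,I,G,H,F], logical=[G,H,F,A,d,d,D,E,I]
After op 6 (rotate(-2)): offset=4, physical=[A,d,d,D,E,I,G,H,F], logical=[E,I,G,H,F,A,d,d,D]
After op 7 (rotate(-2)): offset=2, physical=[A,d,d,D,E,I,G,H,F], logical=[d,D,E,I,G,H,F,A,d]
After op 8 (swap(8, 3)): offset=2, physical=[A,I,d,D,E,d,G,H,F], logical=[d,D,E,d,G,H,F,A,I]

Answer: 2 d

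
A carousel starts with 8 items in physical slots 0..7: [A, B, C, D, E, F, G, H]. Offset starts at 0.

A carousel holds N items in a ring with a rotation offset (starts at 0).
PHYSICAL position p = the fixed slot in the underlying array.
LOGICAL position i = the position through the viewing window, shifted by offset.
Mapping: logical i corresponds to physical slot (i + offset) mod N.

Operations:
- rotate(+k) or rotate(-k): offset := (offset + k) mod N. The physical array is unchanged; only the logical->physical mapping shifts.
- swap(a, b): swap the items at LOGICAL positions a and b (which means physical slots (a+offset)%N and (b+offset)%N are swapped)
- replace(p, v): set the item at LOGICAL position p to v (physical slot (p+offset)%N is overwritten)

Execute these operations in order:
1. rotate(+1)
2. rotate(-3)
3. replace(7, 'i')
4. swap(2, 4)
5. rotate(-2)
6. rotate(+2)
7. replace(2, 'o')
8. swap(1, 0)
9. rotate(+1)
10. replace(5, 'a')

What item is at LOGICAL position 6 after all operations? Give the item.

After op 1 (rotate(+1)): offset=1, physical=[A,B,C,D,E,F,G,H], logical=[B,C,D,E,F,G,H,A]
After op 2 (rotate(-3)): offset=6, physical=[A,B,C,D,E,F,G,H], logical=[G,H,A,B,C,D,E,F]
After op 3 (replace(7, 'i')): offset=6, physical=[A,B,C,D,E,i,G,H], logical=[G,H,A,B,C,D,E,i]
After op 4 (swap(2, 4)): offset=6, physical=[C,B,A,D,E,i,G,H], logical=[G,H,C,B,A,D,E,i]
After op 5 (rotate(-2)): offset=4, physical=[C,B,A,D,E,i,G,H], logical=[E,i,G,H,C,B,A,D]
After op 6 (rotate(+2)): offset=6, physical=[C,B,A,D,E,i,G,H], logical=[G,H,C,B,A,D,E,i]
After op 7 (replace(2, 'o')): offset=6, physical=[o,B,A,D,E,i,G,H], logical=[G,H,o,B,A,D,E,i]
After op 8 (swap(1, 0)): offset=6, physical=[o,B,A,D,E,i,H,G], logical=[H,G,o,B,A,D,E,i]
After op 9 (rotate(+1)): offset=7, physical=[o,B,A,D,E,i,H,G], logical=[G,o,B,A,D,E,i,H]
After op 10 (replace(5, 'a')): offset=7, physical=[o,B,A,D,a,i,H,G], logical=[G,o,B,A,D,a,i,H]

Answer: i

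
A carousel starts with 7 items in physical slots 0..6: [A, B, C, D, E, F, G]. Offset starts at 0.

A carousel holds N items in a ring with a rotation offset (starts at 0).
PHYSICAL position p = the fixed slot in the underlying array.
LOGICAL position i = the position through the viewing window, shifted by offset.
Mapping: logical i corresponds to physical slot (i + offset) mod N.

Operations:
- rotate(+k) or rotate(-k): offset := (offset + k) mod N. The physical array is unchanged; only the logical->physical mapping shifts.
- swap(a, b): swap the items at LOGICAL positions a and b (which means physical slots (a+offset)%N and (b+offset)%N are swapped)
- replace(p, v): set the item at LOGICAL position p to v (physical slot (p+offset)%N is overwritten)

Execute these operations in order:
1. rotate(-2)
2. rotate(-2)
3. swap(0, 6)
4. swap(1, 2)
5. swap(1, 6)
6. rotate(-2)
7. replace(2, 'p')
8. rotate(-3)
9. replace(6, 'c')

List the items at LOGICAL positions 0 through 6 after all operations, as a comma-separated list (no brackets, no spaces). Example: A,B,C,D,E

After op 1 (rotate(-2)): offset=5, physical=[A,B,C,D,E,F,G], logical=[F,G,A,B,C,D,E]
After op 2 (rotate(-2)): offset=3, physical=[A,B,C,D,E,F,G], logical=[D,E,F,G,A,B,C]
After op 3 (swap(0, 6)): offset=3, physical=[A,B,D,C,E,F,G], logical=[C,E,F,G,A,B,D]
After op 4 (swap(1, 2)): offset=3, physical=[A,B,D,C,F,E,G], logical=[C,F,E,G,A,B,D]
After op 5 (swap(1, 6)): offset=3, physical=[A,B,F,C,D,E,G], logical=[C,D,E,G,A,B,F]
After op 6 (rotate(-2)): offset=1, physical=[A,B,F,C,D,E,G], logical=[B,F,C,D,E,G,A]
After op 7 (replace(2, 'p')): offset=1, physical=[A,B,F,p,D,E,G], logical=[B,F,p,D,E,G,A]
After op 8 (rotate(-3)): offset=5, physical=[A,B,F,p,D,E,G], logical=[E,G,A,B,F,p,D]
After op 9 (replace(6, 'c')): offset=5, physical=[A,B,F,p,c,E,G], logical=[E,G,A,B,F,p,c]

Answer: E,G,A,B,F,p,c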